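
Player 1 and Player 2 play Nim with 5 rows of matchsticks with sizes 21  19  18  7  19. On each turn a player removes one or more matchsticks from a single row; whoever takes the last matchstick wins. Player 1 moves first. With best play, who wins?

Player 2 wins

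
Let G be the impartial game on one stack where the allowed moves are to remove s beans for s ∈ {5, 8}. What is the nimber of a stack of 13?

Grundy values for subtraction set {5, 8}:
k:     0  1  2  3  4  5  6  7  8  9 10 11 12 13
g(k):  0  0  0  0  0  1  1  1  1  1  2  2  2  0
So g(13) = 0.

0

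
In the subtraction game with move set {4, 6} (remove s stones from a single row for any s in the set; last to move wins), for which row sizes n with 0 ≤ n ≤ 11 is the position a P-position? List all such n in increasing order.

0, 1, 2, 3, 10, 11

Grundy values for subtraction set {4, 6}:
k:     0  1  2  3  4  5  6  7  8  9 10 11
g(k):  0  0  0  0  1  1  1  1  2  2  0  0
The P-positions (g = 0) in 0..11 are 0, 1, 2, 3, 10, 11.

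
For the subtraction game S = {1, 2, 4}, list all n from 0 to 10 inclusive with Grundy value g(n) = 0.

0, 3, 6, 9

Grundy values for subtraction set {1, 2, 4}:
k:     0  1  2  3  4  5  6  7  8  9 10
g(k):  0  1  2  0  1  2  0  1  2  0  1
The P-positions (g = 0) in 0..10 are 0, 3, 6, 9.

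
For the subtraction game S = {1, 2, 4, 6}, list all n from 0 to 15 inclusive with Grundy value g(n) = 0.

0, 3, 8, 11

Compute g(0), g(1), … for moves {1, 2, 4, 6}:
k:     0  1  2  3  4  5  6  7  8  9 10 11 12 13 14 15
g(k):  0  1  2  0  1  2  3  4  0  1  2  0  1  2  3  4
The P-positions (g = 0) in 0..15 are 0, 3, 8, 11.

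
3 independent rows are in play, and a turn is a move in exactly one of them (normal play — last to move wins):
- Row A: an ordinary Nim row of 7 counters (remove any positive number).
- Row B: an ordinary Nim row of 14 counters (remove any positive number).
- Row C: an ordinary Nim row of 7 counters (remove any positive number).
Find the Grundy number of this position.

Row A is a plain Nim row of size 7, so its Grundy value is 7.
Row B is a plain Nim row of size 14, so its Grundy value is 14.
Row C is a plain Nim row of size 7, so its Grundy value is 7.
The value of a disjunctive sum is the nim-sum of the parts.
Combined value = 7 ⊕ 14 ⊕ 7 = 14.

14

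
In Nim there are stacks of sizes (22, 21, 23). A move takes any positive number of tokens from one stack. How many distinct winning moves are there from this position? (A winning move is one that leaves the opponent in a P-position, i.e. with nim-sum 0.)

Bitwise XOR of the heap sizes:
  10110  (22)
  10101  (21)
  10111  (23)
  -----
  10100  (20)
The overall nim-sum is X = 20. A stack of size p has a winning move iff p XOR X < p (reduce it to p XOR X).
  22: 22 XOR 20 = 2 < 22 — winning move (to 2).
  21: 21 XOR 20 = 1 < 21 — winning move (to 1).
  23: 23 XOR 20 = 3 < 23 — winning move (to 3).
That gives 3 winning moves.

3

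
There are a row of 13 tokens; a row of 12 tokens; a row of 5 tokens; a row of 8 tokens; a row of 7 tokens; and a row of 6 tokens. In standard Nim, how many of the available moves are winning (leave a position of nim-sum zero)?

3

Nim-sum: 13 ^ 12 ^ 5 ^ 8 ^ 7 ^ 6 = 13.
The overall nim-sum is X = 13. A row of size p has a winning move iff p XOR X < p (reduce it to p XOR X).
  13: 13 XOR 13 = 0 < 13 — winning move (to 0).
  12: 12 XOR 13 = 1 < 12 — winning move (to 1).
  5: 5 XOR 13 = 8 ≥ 5 — no move.
  8: 8 XOR 13 = 5 < 8 — winning move (to 5).
  7: 7 XOR 13 = 10 ≥ 7 — no move.
  6: 6 XOR 13 = 11 ≥ 6 — no move.
That gives 3 winning moves.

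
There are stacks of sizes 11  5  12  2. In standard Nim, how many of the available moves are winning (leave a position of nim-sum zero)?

In binary:
  1011  (11)
  0101  (5)
  1100  (12)
  0010  (2)
  ----
  0000  (0)
The nim-sum is already 0, so every move leaves a nonzero nim-sum — there are no winning moves.

0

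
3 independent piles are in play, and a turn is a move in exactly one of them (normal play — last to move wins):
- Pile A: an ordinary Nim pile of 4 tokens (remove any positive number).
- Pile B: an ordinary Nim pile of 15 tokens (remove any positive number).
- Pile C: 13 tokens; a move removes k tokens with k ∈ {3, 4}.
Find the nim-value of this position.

9

Pile A is a plain Nim pile of size 4, so its Grundy value is 4.
Pile B is a plain Nim pile of size 15, so its Grundy value is 15.
Grundy values for pile C (subtraction set {3, 4}):
k:     0  1  2  3  4  5  6  7  8  9 10 11 12 13
g(k):  0  0  0  1  1  1  2  0  0  0  1  1  1  2
So g(13) = 2.
The value of a disjunctive sum is the nim-sum of the parts.
Combined value = 4 ⊕ 15 ⊕ 2 = 9.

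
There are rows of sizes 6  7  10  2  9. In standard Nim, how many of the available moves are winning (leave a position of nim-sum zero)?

Nim-sum: 6 XOR 7 XOR 10 XOR 2 XOR 9 = 0.
The nim-sum is already 0, so every move leaves a nonzero nim-sum — there are no winning moves.

0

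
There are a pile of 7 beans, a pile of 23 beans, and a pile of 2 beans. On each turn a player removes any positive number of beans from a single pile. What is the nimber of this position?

Nim-sum: 7 XOR 23 XOR 2 = 18.

18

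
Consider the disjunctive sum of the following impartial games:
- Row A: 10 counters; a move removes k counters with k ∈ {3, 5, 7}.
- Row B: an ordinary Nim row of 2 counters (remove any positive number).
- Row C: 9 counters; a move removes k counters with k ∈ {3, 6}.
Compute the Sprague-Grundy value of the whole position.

2

For row A, compute g(0), g(1), … with moves {3, 5, 7}:
g(0) = mex{} = 0
g(1) = mex{} = 0
g(2) = mex{} = 0
g(3) = mex{0} = 1
g(4) = mex{0} = 1
g(5) = mex{0} = 1
g(6) = mex{0,1} = 2
g(7) = mex{0,1} = 2
g(8) = mex{0,1} = 2
g(9) = mex{0,1,2} = 3
g(10) = mex{1,2} = 0
So g(10) = 0.
Row B is a plain Nim row of size 2, so its Grundy value is 2.
Grundy values for row C (subtraction set {3, 6}):
k:     0  1  2  3  4  5  6  7  8  9
g(k):  0  0  0  1  1  1  2  2  2  0
So g(9) = 0.
The value of a disjunctive sum is the nim-sum of the parts.
Combined value = 0 XOR 2 XOR 0 = 2.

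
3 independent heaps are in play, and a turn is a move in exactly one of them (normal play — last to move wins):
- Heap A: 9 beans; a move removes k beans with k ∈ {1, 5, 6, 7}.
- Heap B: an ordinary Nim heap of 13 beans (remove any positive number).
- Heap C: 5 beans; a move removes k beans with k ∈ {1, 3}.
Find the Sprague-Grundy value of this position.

15

For heap A, compute g(0), g(1), … with moves {1, 5, 6, 7}:
k:     0  1  2  3  4  5  6  7  8  9
g(k):  0  1  0  1  0  1  2  3  2  3
So g(9) = 3.
Heap B is a plain Nim heap of size 13, so its Grundy value is 13.
For heap C, compute g(0), g(1), … with moves {1, 3}:
g(0) = mex{} = 0
g(1) = mex{0} = 1
g(2) = mex{1} = 0
g(3) = mex{0} = 1
g(4) = mex{1} = 0
g(5) = mex{0} = 1
So g(5) = 1.
By the Sprague-Grundy theorem, the Grundy value of a sum of independent games is the XOR of the component values.
Combined value = 3 XOR 13 XOR 1 = 15.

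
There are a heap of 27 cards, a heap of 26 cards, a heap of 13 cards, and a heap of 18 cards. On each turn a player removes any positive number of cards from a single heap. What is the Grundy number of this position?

30

Nim-sum: 27 XOR 26 XOR 13 XOR 18 = 30.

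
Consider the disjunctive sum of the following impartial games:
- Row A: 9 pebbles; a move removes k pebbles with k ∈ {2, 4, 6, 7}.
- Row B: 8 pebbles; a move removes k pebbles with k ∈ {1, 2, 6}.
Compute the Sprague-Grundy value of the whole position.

1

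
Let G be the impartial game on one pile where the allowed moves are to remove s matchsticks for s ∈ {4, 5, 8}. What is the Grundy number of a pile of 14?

Grundy values for subtraction set {4, 5, 8}:
k:     0  1  2  3  4  5  6  7  8  9 10 11 12 13 14
g(k):  0  0  0  0  1  1  1  1  2  2  2  2  0  0  0
So g(14) = 0.

0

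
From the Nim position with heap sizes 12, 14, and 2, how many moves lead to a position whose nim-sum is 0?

Compute the nim-sum pairwise:
12 XOR 14 = 2
2 XOR 2 = 0
The nim-sum is already 0, so every move leaves a nonzero nim-sum — there are no winning moves.

0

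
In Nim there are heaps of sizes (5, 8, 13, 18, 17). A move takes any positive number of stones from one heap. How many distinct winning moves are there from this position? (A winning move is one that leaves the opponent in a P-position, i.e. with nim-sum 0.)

1

Write each in binary and XOR column by column:
  00101  (5)
  01000  (8)
  01101  (13)
  10010  (18)
  10001  (17)
  -----
  00011  (3)
The overall nim-sum is X = 3. A heap of size p has a winning move iff p XOR X < p (reduce it to p XOR X).
  5: 5 XOR 3 = 6 ≥ 5 — no move.
  8: 8 XOR 3 = 11 ≥ 8 — no move.
  13: 13 XOR 3 = 14 ≥ 13 — no move.
  18: 18 XOR 3 = 17 < 18 — winning move (to 17).
  17: 17 XOR 3 = 18 ≥ 17 — no move.
That gives 1 winning move.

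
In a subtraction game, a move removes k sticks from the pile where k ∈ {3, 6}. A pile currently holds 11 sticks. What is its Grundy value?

0

Grundy values for subtraction set {3, 6}:
k:     0  1  2  3  4  5  6  7  8  9 10 11
g(k):  0  0  0  1  1  1  2  2  2  0  0  0
So g(11) = 0.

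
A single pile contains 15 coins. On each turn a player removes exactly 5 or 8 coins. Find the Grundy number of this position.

0

Compute g(0), g(1), … for moves {5, 8}:
k:     0  1  2  3  4  5  6  7  8  9 10 11 12 13 14 15
g(k):  0  0  0  0  0  1  1  1  1  1  2  2  2  0  0  0
So g(15) = 0.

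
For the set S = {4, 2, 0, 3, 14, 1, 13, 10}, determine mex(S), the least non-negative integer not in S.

The values 0, 1, 2, 3, 4 are all present; 5 is the first non-negative integer missing from the set.

5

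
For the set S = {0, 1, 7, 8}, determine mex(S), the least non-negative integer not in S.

2

The values 0, 1 are all present; 2 is the first non-negative integer missing from the set.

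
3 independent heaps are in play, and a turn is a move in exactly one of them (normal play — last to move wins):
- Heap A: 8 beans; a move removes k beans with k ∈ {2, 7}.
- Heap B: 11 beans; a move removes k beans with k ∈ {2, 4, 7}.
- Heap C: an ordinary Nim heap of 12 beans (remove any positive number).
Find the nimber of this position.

15

Build the Grundy sequence for heap A with g(k) = mex{g(k−s) : s ∈ {2, 7}, s ≤ k}:
g(0) = mex{} = 0
g(1) = mex{} = 0
g(2) = mex{0} = 1
g(3) = mex{0} = 1
g(4) = mex{1} = 0
g(5) = mex{1} = 0
g(6) = mex{0} = 1
g(7) = mex{0} = 1
g(8) = mex{0,1} = 2
So g(8) = 2.
Build the Grundy sequence for heap B with g(k) = mex{g(k−s) : s ∈ {2, 4, 7}, s ≤ k}:
g(0) = mex{} = 0
g(1) = mex{} = 0
g(2) = mex{0} = 1
g(3) = mex{0} = 1
g(4) = mex{0,1} = 2
g(5) = mex{0,1} = 2
g(6) = mex{1,2} = 0
g(7) = mex{0,1,2} = 3
g(8) = mex{0,2} = 1
g(9) = mex{1,2,3} = 0
g(10) = mex{0,1} = 2
g(11) = mex{0,2,3} = 1
So g(11) = 1.
Heap C is a plain Nim heap of size 12, so its Grundy value is 12.
The value of a disjunctive sum is the nim-sum of the parts.
Combined value = 2 XOR 1 XOR 12 = 15.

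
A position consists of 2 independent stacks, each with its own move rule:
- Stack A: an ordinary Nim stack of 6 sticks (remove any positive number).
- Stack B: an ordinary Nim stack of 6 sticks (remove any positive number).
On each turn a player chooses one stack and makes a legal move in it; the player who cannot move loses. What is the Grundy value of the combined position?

Stack A is a plain Nim stack of size 6, so its Grundy value is 6.
Stack B is a plain Nim stack of size 6, so its Grundy value is 6.
The value of a disjunctive sum is the nim-sum of the parts.
Combined value = 6 ⊕ 6 = 0.

0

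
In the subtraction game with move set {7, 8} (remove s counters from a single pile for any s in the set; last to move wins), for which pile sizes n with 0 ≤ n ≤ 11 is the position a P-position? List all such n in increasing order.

Build the Grundy sequence with g(k) = mex{g(k−s) : s ∈ {7, 8}, s ≤ k}:
k:     0  1  2  3  4  5  6  7  8  9 10 11
g(k):  0  0  0  0  0  0  0  1  1  1  1  1
The P-positions (g = 0) in 0..11 are 0, 1, 2, 3, 4, 5, 6.

0, 1, 2, 3, 4, 5, 6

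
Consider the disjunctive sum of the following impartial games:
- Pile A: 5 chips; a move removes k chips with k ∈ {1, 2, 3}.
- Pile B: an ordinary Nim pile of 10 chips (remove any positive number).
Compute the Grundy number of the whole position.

Build the Grundy sequence for pile A with g(k) = mex{g(k−s) : s ∈ {1, 2, 3}, s ≤ k}:
g(0) = mex{} = 0
g(1) = mex{0} = 1
g(2) = mex{0,1} = 2
g(3) = mex{0,1,2} = 3
g(4) = mex{1,2,3} = 0
g(5) = mex{0,2,3} = 1
So g(5) = 1.
Pile B is a plain Nim pile of size 10, so its Grundy value is 10.
By the Sprague-Grundy theorem, the Grundy value of a sum of independent games is the XOR of the component values.
Combined value = 1 XOR 10 = 11.

11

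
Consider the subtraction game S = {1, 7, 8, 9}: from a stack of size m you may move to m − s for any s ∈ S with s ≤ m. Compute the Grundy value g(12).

2

Grundy values for subtraction set {1, 7, 8, 9}:
k:     0  1  2  3  4  5  6  7  8  9 10 11 12
g(k):  0  1  0  1  0  1  0  1  2  3  2  3  2
So g(12) = 2.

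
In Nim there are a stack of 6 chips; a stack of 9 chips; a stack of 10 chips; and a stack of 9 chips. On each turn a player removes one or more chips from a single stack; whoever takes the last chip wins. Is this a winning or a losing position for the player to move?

Winning position

Compute the nim-sum pairwise:
6 ⊕ 9 = 15
15 ⊕ 10 = 5
5 ⊕ 9 = 12
The nim-sum is 12 ≠ 0, so this is an N-position: the player to move can win.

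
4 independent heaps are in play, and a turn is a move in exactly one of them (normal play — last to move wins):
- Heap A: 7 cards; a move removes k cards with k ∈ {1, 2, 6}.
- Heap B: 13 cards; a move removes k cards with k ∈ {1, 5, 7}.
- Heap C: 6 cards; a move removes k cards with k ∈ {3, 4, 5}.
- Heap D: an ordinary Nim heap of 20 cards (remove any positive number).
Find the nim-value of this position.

23

Build the Grundy sequence for heap A with g(k) = mex{g(k−s) : s ∈ {1, 2, 6}, s ≤ k}:
g(0) = mex{} = 0
g(1) = mex{0} = 1
g(2) = mex{0,1} = 2
g(3) = mex{1,2} = 0
g(4) = mex{0,2} = 1
g(5) = mex{0,1} = 2
g(6) = mex{0,1,2} = 3
g(7) = mex{1,2,3} = 0
So g(7) = 0.
Build the Grundy sequence for heap B with g(k) = mex{g(k−s) : s ∈ {1, 5, 7}, s ≤ k}:
k:     0  1  2  3  4  5  6  7  8  9 10 11 12 13
g(k):  0  1  0  1  0  1  0  1  0  1  0  1  0  1
So g(13) = 1.
Build the Grundy sequence for heap C with g(k) = mex{g(k−s) : s ∈ {3, 4, 5}, s ≤ k}:
g(0) = mex{} = 0
g(1) = mex{} = 0
g(2) = mex{} = 0
g(3) = mex{0} = 1
g(4) = mex{0} = 1
g(5) = mex{0} = 1
g(6) = mex{0,1} = 2
So g(6) = 2.
Heap D is a plain Nim heap of size 20, so its Grundy value is 20.
The value of a disjunctive sum is the nim-sum of the parts.
Combined value = 0 XOR 1 XOR 2 XOR 20 = 23.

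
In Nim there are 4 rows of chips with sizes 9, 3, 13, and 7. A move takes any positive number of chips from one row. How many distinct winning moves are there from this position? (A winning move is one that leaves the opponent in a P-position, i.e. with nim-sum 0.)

0

In binary:
  1001  (9)
  0011  (3)
  1101  (13)
  0111  (7)
  ----
  0000  (0)
The nim-sum is already 0, so every move leaves a nonzero nim-sum — there are no winning moves.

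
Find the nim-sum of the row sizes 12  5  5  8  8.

12

Nim-sum: 12 ^ 5 ^ 5 ^ 8 ^ 8 = 12.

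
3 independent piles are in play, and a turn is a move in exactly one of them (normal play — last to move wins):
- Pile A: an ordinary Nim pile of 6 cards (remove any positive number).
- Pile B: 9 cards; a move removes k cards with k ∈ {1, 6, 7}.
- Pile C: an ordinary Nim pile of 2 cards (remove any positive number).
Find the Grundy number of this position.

Pile A is a plain Nim pile of size 6, so its Grundy value is 6.
For pile B, compute g(0), g(1), … with moves {1, 6, 7}:
k:     0  1  2  3  4  5  6  7  8  9
g(k):  0  1  0  1  0  1  2  3  2  3
So g(9) = 3.
Pile C is a plain Nim pile of size 2, so its Grundy value is 2.
By the Sprague-Grundy theorem, the Grundy value of a sum of independent games is the XOR of the component values.
Combined value = 6 ⊕ 3 ⊕ 2 = 7.

7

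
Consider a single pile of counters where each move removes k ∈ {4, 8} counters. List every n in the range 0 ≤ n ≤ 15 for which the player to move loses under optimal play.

0, 1, 2, 3, 12, 13, 14, 15

Build the Grundy sequence with g(k) = mex{g(k−s) : s ∈ {4, 8}, s ≤ k}:
k:     0  1  2  3  4  5  6  7  8  9 10 11 12 13 14 15
g(k):  0  0  0  0  1  1  1  1  2  2  2  2  0  0  0  0
The P-positions (g = 0) in 0..15 are 0, 1, 2, 3, 12, 13, 14, 15.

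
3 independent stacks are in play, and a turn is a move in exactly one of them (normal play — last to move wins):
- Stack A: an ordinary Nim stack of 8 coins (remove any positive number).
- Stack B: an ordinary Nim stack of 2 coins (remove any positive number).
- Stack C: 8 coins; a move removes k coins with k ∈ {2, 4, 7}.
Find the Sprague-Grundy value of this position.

Stack A is a plain Nim stack of size 8, so its Grundy value is 8.
Stack B is a plain Nim stack of size 2, so its Grundy value is 2.
For stack C, compute g(0), g(1), … with moves {2, 4, 7}:
k:     0  1  2  3  4  5  6  7  8
g(k):  0  0  1  1  2  2  0  3  1
So g(8) = 1.
By the Sprague-Grundy theorem, the Grundy value of a sum of independent games is the XOR of the component values.
Combined value = 8 XOR 2 XOR 1 = 11.

11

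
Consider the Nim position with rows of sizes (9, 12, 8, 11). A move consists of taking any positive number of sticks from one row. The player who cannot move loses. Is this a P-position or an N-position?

N-position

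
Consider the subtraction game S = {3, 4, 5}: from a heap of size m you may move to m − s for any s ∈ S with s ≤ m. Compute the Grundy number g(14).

2

Grundy values for subtraction set {3, 4, 5}:
g(0) = mex{} = 0
g(1) = mex{} = 0
g(2) = mex{} = 0
g(3) = mex{0} = 1
g(4) = mex{0} = 1
g(5) = mex{0} = 1
g(6) = mex{0,1} = 2
g(7) = mex{0,1} = 2
g(8) = mex{1} = 0
g(9) = mex{1,2} = 0
g(10) = mex{1,2} = 0
g(11) = mex{0,2} = 1
g(12) = mex{0,2} = 1
g(13) = mex{0} = 1
g(14) = mex{0,1} = 2
So g(14) = 2.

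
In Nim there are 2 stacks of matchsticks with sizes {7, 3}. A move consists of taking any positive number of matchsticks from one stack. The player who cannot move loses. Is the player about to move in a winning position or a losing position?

Winning position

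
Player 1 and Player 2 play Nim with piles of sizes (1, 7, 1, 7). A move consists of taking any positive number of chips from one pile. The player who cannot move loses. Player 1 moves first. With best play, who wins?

Nim-sum: 1 ⊕ 7 ⊕ 1 ⊕ 7 = 0.
The nim-sum is 0, so this is a P-position: the player to move is in a losing position under optimal play; Player 1 is about to move from it and so loses — Player 2 wins.

Player 2 wins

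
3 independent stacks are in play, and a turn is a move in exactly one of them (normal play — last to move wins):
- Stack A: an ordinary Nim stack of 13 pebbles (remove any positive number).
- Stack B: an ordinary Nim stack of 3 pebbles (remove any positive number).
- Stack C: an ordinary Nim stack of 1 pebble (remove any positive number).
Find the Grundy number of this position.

15

Stack A is a plain Nim stack of size 13, so its Grundy value is 13.
Stack B is a plain Nim stack of size 3, so its Grundy value is 3.
Stack C is a plain Nim stack of size 1, so its Grundy value is 1.
The value of a disjunctive sum is the nim-sum of the parts.
Combined value = 13 ⊕ 3 ⊕ 1 = 15.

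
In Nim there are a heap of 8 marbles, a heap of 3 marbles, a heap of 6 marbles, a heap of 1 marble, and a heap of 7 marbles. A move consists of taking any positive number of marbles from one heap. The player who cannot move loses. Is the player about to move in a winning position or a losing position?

Winning position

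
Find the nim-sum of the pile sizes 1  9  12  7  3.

0

Compute the nim-sum pairwise:
1 XOR 9 = 8
8 XOR 12 = 4
4 XOR 7 = 3
3 XOR 3 = 0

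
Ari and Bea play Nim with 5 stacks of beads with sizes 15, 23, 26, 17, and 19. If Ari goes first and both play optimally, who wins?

Bea wins

In binary:
  01111  (15)
  10111  (23)
  11010  (26)
  10001  (17)
  10011  (19)
  -----
  00000  (0)
The nim-sum is 0, so this is a P-position: the player to move is in a losing position under optimal play; Ari is about to move from it and so loses — Bea wins.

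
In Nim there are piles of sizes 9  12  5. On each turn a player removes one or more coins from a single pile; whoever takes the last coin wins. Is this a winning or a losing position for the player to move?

Losing position

Bitwise XOR of the heap sizes:
  1001  (9)
  1100  (12)
  0101  (5)
  ----
  0000  (0)
The nim-sum is 0, so this is a P-position: the player to move is in a losing position under optimal play.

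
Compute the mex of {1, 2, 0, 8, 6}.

3

The values 0, 1, 2 are all present; 3 is the first non-negative integer missing from the set.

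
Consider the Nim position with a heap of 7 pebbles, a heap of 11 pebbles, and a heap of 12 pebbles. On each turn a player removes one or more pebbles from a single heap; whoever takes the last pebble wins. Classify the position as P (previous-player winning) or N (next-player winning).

P-position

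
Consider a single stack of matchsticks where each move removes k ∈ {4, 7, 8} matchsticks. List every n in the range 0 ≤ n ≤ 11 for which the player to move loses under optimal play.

Grundy values for subtraction set {4, 7, 8}:
g(0) = mex{} = 0
g(1) = mex{} = 0
g(2) = mex{} = 0
g(3) = mex{} = 0
g(4) = mex{0} = 1
g(5) = mex{0} = 1
g(6) = mex{0} = 1
g(7) = mex{0} = 1
g(8) = mex{0,1} = 2
g(9) = mex{0,1} = 2
g(10) = mex{0,1} = 2
g(11) = mex{0,1} = 2
The P-positions (g = 0) in 0..11 are 0, 1, 2, 3.

0, 1, 2, 3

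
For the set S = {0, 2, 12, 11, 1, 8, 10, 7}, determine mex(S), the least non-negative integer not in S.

The values 0, 1, 2 are all present; 3 is the first non-negative integer missing from the set.

3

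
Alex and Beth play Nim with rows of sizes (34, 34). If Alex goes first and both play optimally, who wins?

Write each in binary and XOR column by column:
  100010  (34)
  100010  (34)
  ------
  000000  (0)
The nim-sum is 0, so this is a P-position: the player to move is in a losing position under optimal play; Alex is about to move from it and so loses — Beth wins.

Beth wins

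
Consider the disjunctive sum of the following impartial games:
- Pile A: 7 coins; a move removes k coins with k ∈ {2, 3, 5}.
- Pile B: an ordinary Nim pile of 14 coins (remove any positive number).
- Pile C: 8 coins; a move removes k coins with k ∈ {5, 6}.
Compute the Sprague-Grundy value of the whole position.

Build the Grundy sequence for pile A with g(k) = mex{g(k−s) : s ∈ {2, 3, 5}, s ≤ k}:
k:     0  1  2  3  4  5  6  7
g(k):  0  0  1  1  2  2  3  0
So g(7) = 0.
Pile B is a plain Nim pile of size 14, so its Grundy value is 14.
For pile C, compute g(0), g(1), … with moves {5, 6}:
k:     0  1  2  3  4  5  6  7  8
g(k):  0  0  0  0  0  1  1  1  1
So g(8) = 1.
By the Sprague-Grundy theorem, the Grundy value of a sum of independent games is the XOR of the component values.
Combined value = 0 XOR 14 XOR 1 = 15.

15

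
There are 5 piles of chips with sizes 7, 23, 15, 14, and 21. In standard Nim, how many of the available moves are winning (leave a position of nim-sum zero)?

Nim-sum: 7 ^ 23 ^ 15 ^ 14 ^ 21 = 4.
The overall nim-sum is X = 4. A pile of size p has a winning move iff p XOR X < p (reduce it to p XOR X).
  7: 7 XOR 4 = 3 < 7 — winning move (to 3).
  23: 23 XOR 4 = 19 < 23 — winning move (to 19).
  15: 15 XOR 4 = 11 < 15 — winning move (to 11).
  14: 14 XOR 4 = 10 < 14 — winning move (to 10).
  21: 21 XOR 4 = 17 < 21 — winning move (to 17).
That gives 5 winning moves.

5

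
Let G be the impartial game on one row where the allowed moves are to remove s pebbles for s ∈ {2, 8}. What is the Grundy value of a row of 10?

0

Grundy values for subtraction set {2, 8}:
k:     0  1  2  3  4  5  6  7  8  9 10
g(k):  0  0  1  1  0  0  1  1  2  2  0
So g(10) = 0.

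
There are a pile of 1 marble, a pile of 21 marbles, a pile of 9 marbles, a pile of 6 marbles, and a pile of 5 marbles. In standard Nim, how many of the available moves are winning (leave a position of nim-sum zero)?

Nim-sum: 1 ^ 21 ^ 9 ^ 6 ^ 5 = 30.
The overall nim-sum is X = 30. A pile of size p has a winning move iff p XOR X < p (reduce it to p XOR X).
  1: 1 XOR 30 = 31 ≥ 1 — no move.
  21: 21 XOR 30 = 11 < 21 — winning move (to 11).
  9: 9 XOR 30 = 23 ≥ 9 — no move.
  6: 6 XOR 30 = 24 ≥ 6 — no move.
  5: 5 XOR 30 = 27 ≥ 5 — no move.
That gives 1 winning move.

1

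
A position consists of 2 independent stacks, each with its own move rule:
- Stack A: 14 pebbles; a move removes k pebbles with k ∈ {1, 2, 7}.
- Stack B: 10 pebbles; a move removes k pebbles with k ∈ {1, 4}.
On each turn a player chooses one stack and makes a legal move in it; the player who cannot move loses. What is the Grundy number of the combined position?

2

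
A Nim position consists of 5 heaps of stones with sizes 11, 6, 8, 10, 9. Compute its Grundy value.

Nim-sum: 11 XOR 6 XOR 8 XOR 10 XOR 9 = 6.

6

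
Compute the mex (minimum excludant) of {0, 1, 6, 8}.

2

The values 0, 1 are all present; 2 is the first non-negative integer missing from the set.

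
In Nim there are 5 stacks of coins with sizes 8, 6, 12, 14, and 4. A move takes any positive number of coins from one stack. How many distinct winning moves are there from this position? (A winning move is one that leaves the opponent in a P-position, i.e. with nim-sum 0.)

3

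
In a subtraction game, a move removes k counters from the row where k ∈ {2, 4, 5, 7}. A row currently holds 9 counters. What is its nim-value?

Build the Grundy sequence with g(k) = mex{g(k−s) : s ∈ {2, 4, 5, 7}, s ≤ k}:
k:     0  1  2  3  4  5  6  7  8  9
g(k):  0  0  1  1  2  2  3  3  4  0
So g(9) = 0.

0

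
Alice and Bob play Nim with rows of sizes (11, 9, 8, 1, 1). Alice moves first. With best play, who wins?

Bitwise XOR of the heap sizes:
  1011  (11)
  1001  (9)
  1000  (8)
  0001  (1)
  0001  (1)
  ----
  1010  (10)
The nim-sum is 10 ≠ 0, so this is an N-position: the player to move can win; Alice has a winning move.

Alice wins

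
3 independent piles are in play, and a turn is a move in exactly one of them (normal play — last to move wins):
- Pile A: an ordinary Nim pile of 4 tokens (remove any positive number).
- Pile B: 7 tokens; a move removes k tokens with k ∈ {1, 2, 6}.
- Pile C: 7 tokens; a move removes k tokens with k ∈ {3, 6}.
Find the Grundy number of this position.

6

Pile A is a plain Nim pile of size 4, so its Grundy value is 4.
Grundy values for pile B (subtraction set {1, 2, 6}):
k:     0  1  2  3  4  5  6  7
g(k):  0  1  2  0  1  2  3  0
So g(7) = 0.
For pile C, compute g(0), g(1), … with moves {3, 6}:
k:     0  1  2  3  4  5  6  7
g(k):  0  0  0  1  1  1  2  2
So g(7) = 2.
The value of a disjunctive sum is the nim-sum of the parts.
Combined value = 4 XOR 0 XOR 2 = 6.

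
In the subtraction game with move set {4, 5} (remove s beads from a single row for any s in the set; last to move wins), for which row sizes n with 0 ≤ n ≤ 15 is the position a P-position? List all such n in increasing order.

0, 1, 2, 3, 9, 10, 11, 12

Grundy values for subtraction set {4, 5}:
k:     0  1  2  3  4  5  6  7  8  9 10 11 12 13 14 15
g(k):  0  0  0  0  1  1  1  1  2  0  0  0  0  1  1  1
The P-positions (g = 0) in 0..15 are 0, 1, 2, 3, 9, 10, 11, 12.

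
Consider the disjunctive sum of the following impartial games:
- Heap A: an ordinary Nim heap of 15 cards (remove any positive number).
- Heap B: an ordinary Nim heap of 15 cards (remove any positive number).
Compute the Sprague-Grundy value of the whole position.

0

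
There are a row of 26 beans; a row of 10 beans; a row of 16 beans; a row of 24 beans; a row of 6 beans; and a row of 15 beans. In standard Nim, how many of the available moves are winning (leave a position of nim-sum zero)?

Compute the nim-sum pairwise:
26 ⊕ 10 = 16
16 ⊕ 16 = 0
0 ⊕ 24 = 24
24 ⊕ 6 = 30
30 ⊕ 15 = 17
The overall nim-sum is X = 17. A row of size p has a winning move iff p XOR X < p (reduce it to p XOR X).
  26: 26 XOR 17 = 11 < 26 — winning move (to 11).
  10: 10 XOR 17 = 27 ≥ 10 — no move.
  16: 16 XOR 17 = 1 < 16 — winning move (to 1).
  24: 24 XOR 17 = 9 < 24 — winning move (to 9).
  6: 6 XOR 17 = 23 ≥ 6 — no move.
  15: 15 XOR 17 = 30 ≥ 15 — no move.
That gives 3 winning moves.

3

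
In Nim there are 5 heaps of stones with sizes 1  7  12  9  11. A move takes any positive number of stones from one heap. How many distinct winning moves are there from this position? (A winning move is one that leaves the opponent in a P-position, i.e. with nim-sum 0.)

3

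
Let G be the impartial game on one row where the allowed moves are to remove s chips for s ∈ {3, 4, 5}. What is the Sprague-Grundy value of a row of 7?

Build the Grundy sequence with g(k) = mex{g(k−s) : s ∈ {3, 4, 5}, s ≤ k}:
g(0) = mex{} = 0
g(1) = mex{} = 0
g(2) = mex{} = 0
g(3) = mex{0} = 1
g(4) = mex{0} = 1
g(5) = mex{0} = 1
g(6) = mex{0,1} = 2
g(7) = mex{0,1} = 2
So g(7) = 2.

2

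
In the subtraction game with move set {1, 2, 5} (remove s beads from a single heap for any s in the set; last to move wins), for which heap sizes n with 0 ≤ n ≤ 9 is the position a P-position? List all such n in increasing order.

0, 3, 6, 9

Compute g(0), g(1), … for moves {1, 2, 5}:
g(0) = mex{} = 0
g(1) = mex{0} = 1
g(2) = mex{0,1} = 2
g(3) = mex{1,2} = 0
g(4) = mex{0,2} = 1
g(5) = mex{0,1} = 2
g(6) = mex{1,2} = 0
g(7) = mex{0,2} = 1
g(8) = mex{0,1} = 2
g(9) = mex{1,2} = 0
The P-positions (g = 0) in 0..9 are 0, 3, 6, 9.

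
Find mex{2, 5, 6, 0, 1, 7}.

The values 0, 1, 2 are all present; 3 is the first non-negative integer missing from the set.

3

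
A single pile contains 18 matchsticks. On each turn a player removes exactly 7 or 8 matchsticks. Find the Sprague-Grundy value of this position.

Build the Grundy sequence with g(k) = mex{g(k−s) : s ∈ {7, 8}, s ≤ k}:
k:     0  1  2  3  4  5  6  7  8  9 10 11 12 13 14 15 16 17 18
g(k):  0  0  0  0  0  0  0  1  1  1  1  1  1  1  2  0  0  0  0
So g(18) = 0.

0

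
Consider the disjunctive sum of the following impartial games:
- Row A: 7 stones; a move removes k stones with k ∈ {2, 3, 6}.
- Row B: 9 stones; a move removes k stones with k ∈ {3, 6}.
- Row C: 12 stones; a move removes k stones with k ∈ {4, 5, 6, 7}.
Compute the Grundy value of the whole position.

1

Grundy values for row A (subtraction set {2, 3, 6}):
k:     0  1  2  3  4  5  6  7
g(k):  0  0  1  1  2  0  3  1
So g(7) = 1.
Build the Grundy sequence for row B with g(k) = mex{g(k−s) : s ∈ {3, 6}, s ≤ k}:
g(0) = mex{} = 0
g(1) = mex{} = 0
g(2) = mex{} = 0
g(3) = mex{0} = 1
g(4) = mex{0} = 1
g(5) = mex{0} = 1
g(6) = mex{0,1} = 2
g(7) = mex{0,1} = 2
g(8) = mex{0,1} = 2
g(9) = mex{1,2} = 0
So g(9) = 0.
Build the Grundy sequence for row C with g(k) = mex{g(k−s) : s ∈ {4, 5, 6, 7}, s ≤ k}:
g(0) = mex{} = 0
g(1) = mex{} = 0
g(2) = mex{} = 0
g(3) = mex{} = 0
g(4) = mex{0} = 1
g(5) = mex{0} = 1
g(6) = mex{0} = 1
g(7) = mex{0} = 1
g(8) = mex{0,1} = 2
g(9) = mex{0,1} = 2
g(10) = mex{0,1} = 2
g(11) = mex{1} = 0
g(12) = mex{1,2} = 0
So g(12) = 0.
By the Sprague-Grundy theorem, the Grundy value of a sum of independent games is the XOR of the component values.
Combined value = 1 ⊕ 0 ⊕ 0 = 1.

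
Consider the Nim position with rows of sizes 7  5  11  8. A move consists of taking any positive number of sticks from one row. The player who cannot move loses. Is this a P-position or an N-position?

N-position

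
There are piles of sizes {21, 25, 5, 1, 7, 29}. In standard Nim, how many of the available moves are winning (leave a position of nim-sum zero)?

3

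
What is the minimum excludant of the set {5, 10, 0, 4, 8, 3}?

1

0 is in the set but 1 is not, so the mex is 1.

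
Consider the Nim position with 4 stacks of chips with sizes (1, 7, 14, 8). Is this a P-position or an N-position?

Bitwise XOR of the heap sizes:
  0001  (1)
  0111  (7)
  1110  (14)
  1000  (8)
  ----
  0000  (0)
The nim-sum is 0, so this is a P-position: the player to move is in a losing position under optimal play.

P-position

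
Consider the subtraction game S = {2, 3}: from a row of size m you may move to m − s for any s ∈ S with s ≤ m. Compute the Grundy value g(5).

0

Build the Grundy sequence with g(k) = mex{g(k−s) : s ∈ {2, 3}, s ≤ k}:
k:     0  1  2  3  4  5
g(k):  0  0  1  1  2  0
So g(5) = 0.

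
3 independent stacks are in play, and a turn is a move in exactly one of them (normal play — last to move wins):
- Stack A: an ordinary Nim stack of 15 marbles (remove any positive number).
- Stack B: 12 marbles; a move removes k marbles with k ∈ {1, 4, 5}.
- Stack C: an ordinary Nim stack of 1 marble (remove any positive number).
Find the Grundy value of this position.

Stack A is a plain Nim stack of size 15, so its Grundy value is 15.
For stack B, compute g(0), g(1), … with moves {1, 4, 5}:
g(0) = mex{} = 0
g(1) = mex{0} = 1
g(2) = mex{1} = 0
g(3) = mex{0} = 1
g(4) = mex{0,1} = 2
g(5) = mex{0,1,2} = 3
g(6) = mex{0,1,3} = 2
g(7) = mex{0,1,2} = 3
g(8) = mex{1,2,3} = 0
g(9) = mex{0,2,3} = 1
g(10) = mex{1,2,3} = 0
g(11) = mex{0,2,3} = 1
g(12) = mex{0,1,3} = 2
So g(12) = 2.
Stack C is a plain Nim stack of size 1, so its Grundy value is 1.
The value of a disjunctive sum is the nim-sum of the parts.
Combined value = 15 ⊕ 2 ⊕ 1 = 12.

12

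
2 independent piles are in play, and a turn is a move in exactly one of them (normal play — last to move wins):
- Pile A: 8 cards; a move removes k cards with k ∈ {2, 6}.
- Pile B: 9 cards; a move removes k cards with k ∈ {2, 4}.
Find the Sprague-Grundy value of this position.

Build the Grundy sequence for pile A with g(k) = mex{g(k−s) : s ∈ {2, 6}, s ≤ k}:
g(0) = mex{} = 0
g(1) = mex{} = 0
g(2) = mex{0} = 1
g(3) = mex{0} = 1
g(4) = mex{1} = 0
g(5) = mex{1} = 0
g(6) = mex{0} = 1
g(7) = mex{0} = 1
g(8) = mex{1} = 0
So g(8) = 0.
Grundy values for pile B (subtraction set {2, 4}):
k:     0  1  2  3  4  5  6  7  8  9
g(k):  0  0  1  1  2  2  0  0  1  1
So g(9) = 1.
The value of a disjunctive sum is the nim-sum of the parts.
Combined value = 0 XOR 1 = 1.

1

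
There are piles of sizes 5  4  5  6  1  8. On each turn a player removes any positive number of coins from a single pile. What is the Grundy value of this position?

11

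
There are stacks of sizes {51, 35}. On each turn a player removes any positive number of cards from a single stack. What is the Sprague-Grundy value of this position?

16

Bitwise XOR of the heap sizes:
  110011  (51)
  100011  (35)
  ------
  010000  (16)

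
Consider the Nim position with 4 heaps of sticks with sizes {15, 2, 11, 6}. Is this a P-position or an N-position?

Compute the nim-sum pairwise:
15 XOR 2 = 13
13 XOR 11 = 6
6 XOR 6 = 0
The nim-sum is 0, so this is a P-position: the player to move is in a losing position under optimal play.

P-position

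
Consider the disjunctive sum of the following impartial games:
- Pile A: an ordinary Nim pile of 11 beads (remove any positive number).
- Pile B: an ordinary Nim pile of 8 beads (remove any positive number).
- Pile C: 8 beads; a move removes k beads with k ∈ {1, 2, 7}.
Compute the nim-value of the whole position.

1

Pile A is a plain Nim pile of size 11, so its Grundy value is 11.
Pile B is a plain Nim pile of size 8, so its Grundy value is 8.
Grundy values for pile C (subtraction set {1, 2, 7}):
g(0) = mex{} = 0
g(1) = mex{0} = 1
g(2) = mex{0,1} = 2
g(3) = mex{1,2} = 0
g(4) = mex{0,2} = 1
g(5) = mex{0,1} = 2
g(6) = mex{1,2} = 0
g(7) = mex{0,2} = 1
g(8) = mex{0,1} = 2
So g(8) = 2.
The value of a disjunctive sum is the nim-sum of the parts.
Combined value = 11 ⊕ 8 ⊕ 2 = 1.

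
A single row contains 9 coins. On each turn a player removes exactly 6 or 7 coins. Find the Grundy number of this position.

1

Grundy values for subtraction set {6, 7}:
g(0) = mex{} = 0
g(1) = mex{} = 0
g(2) = mex{} = 0
g(3) = mex{} = 0
g(4) = mex{} = 0
g(5) = mex{} = 0
g(6) = mex{0} = 1
g(7) = mex{0} = 1
g(8) = mex{0} = 1
g(9) = mex{0} = 1
So g(9) = 1.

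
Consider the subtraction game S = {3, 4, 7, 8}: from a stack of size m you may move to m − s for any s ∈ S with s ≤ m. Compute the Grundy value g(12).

0

Build the Grundy sequence with g(k) = mex{g(k−s) : s ∈ {3, 4, 7, 8}, s ≤ k}:
g(0) = mex{} = 0
g(1) = mex{} = 0
g(2) = mex{} = 0
g(3) = mex{0} = 1
g(4) = mex{0} = 1
g(5) = mex{0} = 1
g(6) = mex{0,1} = 2
g(7) = mex{0,1} = 2
g(8) = mex{0,1} = 2
g(9) = mex{0,1,2} = 3
g(10) = mex{0,1,2} = 3
g(11) = mex{1,2} = 0
g(12) = mex{1,2,3} = 0
So g(12) = 0.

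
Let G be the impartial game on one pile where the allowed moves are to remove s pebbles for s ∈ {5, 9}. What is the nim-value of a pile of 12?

2

Compute g(0), g(1), … for moves {5, 9}:
g(0) = mex{} = 0
g(1) = mex{} = 0
g(2) = mex{} = 0
g(3) = mex{} = 0
g(4) = mex{} = 0
g(5) = mex{0} = 1
g(6) = mex{0} = 1
g(7) = mex{0} = 1
g(8) = mex{0} = 1
g(9) = mex{0} = 1
g(10) = mex{0,1} = 2
g(11) = mex{0,1} = 2
g(12) = mex{0,1} = 2
So g(12) = 2.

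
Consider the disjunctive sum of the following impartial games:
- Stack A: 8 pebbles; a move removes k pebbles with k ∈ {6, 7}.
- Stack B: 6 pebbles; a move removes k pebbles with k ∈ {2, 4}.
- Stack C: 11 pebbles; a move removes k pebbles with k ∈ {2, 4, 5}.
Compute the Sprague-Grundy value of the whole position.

3

Build the Grundy sequence for stack A with g(k) = mex{g(k−s) : s ∈ {6, 7}, s ≤ k}:
g(0) = mex{} = 0
g(1) = mex{} = 0
g(2) = mex{} = 0
g(3) = mex{} = 0
g(4) = mex{} = 0
g(5) = mex{} = 0
g(6) = mex{0} = 1
g(7) = mex{0} = 1
g(8) = mex{0} = 1
So g(8) = 1.
Grundy values for stack B (subtraction set {2, 4}):
k:     0  1  2  3  4  5  6
g(k):  0  0  1  1  2  2  0
So g(6) = 0.
Build the Grundy sequence for stack C with g(k) = mex{g(k−s) : s ∈ {2, 4, 5}, s ≤ k}:
k:     0  1  2  3  4  5  6  7  8  9 10 11
g(k):  0  0  1  1  2  2  3  0  0  1  1  2
So g(11) = 2.
By the Sprague-Grundy theorem, the Grundy value of a sum of independent games is the XOR of the component values.
Combined value = 1 XOR 0 XOR 2 = 3.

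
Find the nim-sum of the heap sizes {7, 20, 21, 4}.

In binary:
  00111  (7)
  10100  (20)
  10101  (21)
  00100  (4)
  -----
  00010  (2)

2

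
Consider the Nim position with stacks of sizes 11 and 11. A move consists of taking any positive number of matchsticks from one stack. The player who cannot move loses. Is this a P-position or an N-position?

P-position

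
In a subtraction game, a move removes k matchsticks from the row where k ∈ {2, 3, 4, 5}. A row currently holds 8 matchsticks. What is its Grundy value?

0

Build the Grundy sequence with g(k) = mex{g(k−s) : s ∈ {2, 3, 4, 5}, s ≤ k}:
g(0) = mex{} = 0
g(1) = mex{} = 0
g(2) = mex{0} = 1
g(3) = mex{0} = 1
g(4) = mex{0,1} = 2
g(5) = mex{0,1} = 2
g(6) = mex{0,1,2} = 3
g(7) = mex{1,2} = 0
g(8) = mex{1,2,3} = 0
So g(8) = 0.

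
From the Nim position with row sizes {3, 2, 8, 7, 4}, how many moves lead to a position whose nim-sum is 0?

1

Compute the nim-sum pairwise:
3 ⊕ 2 = 1
1 ⊕ 8 = 9
9 ⊕ 7 = 14
14 ⊕ 4 = 10
The overall nim-sum is X = 10. A row of size p has a winning move iff p XOR X < p (reduce it to p XOR X).
  3: 3 XOR 10 = 9 ≥ 3 — no move.
  2: 2 XOR 10 = 8 ≥ 2 — no move.
  8: 8 XOR 10 = 2 < 8 — winning move (to 2).
  7: 7 XOR 10 = 13 ≥ 7 — no move.
  4: 4 XOR 10 = 14 ≥ 4 — no move.
That gives 1 winning move.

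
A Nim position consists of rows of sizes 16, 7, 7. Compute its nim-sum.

16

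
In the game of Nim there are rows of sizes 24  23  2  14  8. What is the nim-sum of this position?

11

Nim-sum: 24 ^ 23 ^ 2 ^ 14 ^ 8 = 11.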